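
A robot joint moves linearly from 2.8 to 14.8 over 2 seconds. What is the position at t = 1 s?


s = t/T = 1/2 = 0.5
p(t) = p0 + (pf-p0)*s
= 2.8 + (14.8 - 2.8) * 0.5
= 8.8


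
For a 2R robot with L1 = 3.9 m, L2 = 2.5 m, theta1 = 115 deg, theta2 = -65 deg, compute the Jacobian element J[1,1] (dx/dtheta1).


J[1,1] = -L1*sin(t1) - L2*sin(t1+t2)
= -3.9*sin(115) - 2.5*sin(50)
= -5.4497


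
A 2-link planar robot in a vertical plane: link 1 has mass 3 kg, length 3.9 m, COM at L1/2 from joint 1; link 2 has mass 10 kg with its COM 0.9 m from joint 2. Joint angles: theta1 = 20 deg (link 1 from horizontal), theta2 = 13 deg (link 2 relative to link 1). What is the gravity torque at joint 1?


Horizontal distance from joint 1 to link-1 COM:
  x_c1 = (L1/2)*cos(t1) = 1.95 * 0.9397 = 1.8324 m
Horizontal distance from joint 1 to link-2 COM:
  x_c2 = L1*cos(t1) + Lc2*cos(t1+t2)
       = 3.9*0.9397 + 0.9*0.8387 = 4.4196 m
tau1 = m1*g*x_c1 + m2*g*x_c2
     = 3*9.81*1.8324 + 10*9.81*4.4196
     = 53.9275 + 433.5632
     = 487.4908 Nm


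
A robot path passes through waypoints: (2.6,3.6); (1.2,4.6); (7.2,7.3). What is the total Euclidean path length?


Segment lengths:
  seg1 = sqrt((-1.4)^2 + (1.0)^2) = 1.7205
  seg2 = sqrt((6.0)^2 + (2.7)^2) = 6.5795
Total = 8.3


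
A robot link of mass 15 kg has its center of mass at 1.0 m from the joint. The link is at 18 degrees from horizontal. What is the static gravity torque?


tau = m*g*L*cos(angle)
= 15 * 9.81 * 1.0 * cos(18 deg)
= 15 * 9.81 * 1.0 * 0.9511
= 139.948 Nm


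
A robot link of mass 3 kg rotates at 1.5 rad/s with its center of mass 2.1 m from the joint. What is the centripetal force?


F = m * omega^2 * r
= 3 * 1.5^2 * 2.1
= 3 * 2.25 * 2.1
= 14.175 N


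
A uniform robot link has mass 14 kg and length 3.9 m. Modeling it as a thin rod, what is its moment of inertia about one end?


I = (1/3) * m * L^2
= (1/3) * 14 * 3.9^2
= 0.333333 * 14 * 15.21
= 70.98 kg*m^2


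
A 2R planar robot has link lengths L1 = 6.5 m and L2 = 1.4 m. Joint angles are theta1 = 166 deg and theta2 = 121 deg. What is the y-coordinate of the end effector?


Convert angles to radians: theta1 = 2.8972, theta2 = 2.1118
y = L1*sin(theta1) + L2*sin(theta1+theta2)
y = 1.5725 + -1.3388
y = 0.2337


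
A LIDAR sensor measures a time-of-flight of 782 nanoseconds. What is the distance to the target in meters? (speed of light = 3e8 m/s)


tof = 782 ns = 7.82e-07 s
dist = c * tof / 2
= 3e8 * 7.82e-07 / 2
= 117.3 m


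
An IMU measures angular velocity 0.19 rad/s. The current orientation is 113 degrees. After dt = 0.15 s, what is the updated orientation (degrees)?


delta_theta = w * dt = 0.19 * 0.15 = 0.0285 rad
= 1.6329 deg
theta_new = 113 + 1.6329 = 114.6329 deg


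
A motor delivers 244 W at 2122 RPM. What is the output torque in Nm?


omega = 2122 * 2*pi/60 = 222.2153 rad/s
tau = P / omega = 244 / 222.2153
= 1.098 Nm


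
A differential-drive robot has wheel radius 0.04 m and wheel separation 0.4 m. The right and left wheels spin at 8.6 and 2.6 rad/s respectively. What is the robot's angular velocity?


vR = r*wR = 0.04*8.6 = 0.344 m/s
vL = r*wL = 0.04*2.6 = 0.104 m/s
v = (vR+vL)/2 = 0.224 m/s
omega = (vR-vL)/L = 0.6 rad/s
angular velocity = 0.6 rad/s


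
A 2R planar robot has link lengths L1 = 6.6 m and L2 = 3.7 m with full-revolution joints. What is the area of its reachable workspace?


r_max = L1 + L2 = 10.3 m
r_min = |L1 - L2| = 2.9 m
Area = pi*(r_max^2 - r_min^2)
= pi*(106.09 - 8.41)
= pi * 97.68
= 306.8708 m^2


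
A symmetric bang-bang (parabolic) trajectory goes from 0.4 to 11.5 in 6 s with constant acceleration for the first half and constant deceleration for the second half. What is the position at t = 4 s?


Symmetric rest-to-rest: each phase covers (pf-p0)/2 in time T/2. 0.5*a*(T/2)^2 = (pf-p0)/2 => a = 4*(pf-p0)/T^2
a = 4*(11.5-0.4)/6^2 = 1.2333
t = 4 is in the deceleration phase (t > T/2).
p = pf - 0.5*a*(T-t)^2 = 11.5 - 0.5*1.2333*2^2
= 9.0333


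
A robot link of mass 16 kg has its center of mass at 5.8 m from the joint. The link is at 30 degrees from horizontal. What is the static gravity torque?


tau = m*g*L*cos(angle)
= 16 * 9.81 * 5.8 * cos(30 deg)
= 16 * 9.81 * 5.8 * 0.866
= 788.4018 Nm


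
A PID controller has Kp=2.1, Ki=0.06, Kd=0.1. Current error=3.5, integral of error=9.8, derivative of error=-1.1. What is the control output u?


u = Kp*e + Ki*int(e) + Kd*de/dt
= 2.1*3.5 + 0.06*9.8 + 0.1*(-1.1)
= 7.35 + 0.588 + -0.11
= 7.828


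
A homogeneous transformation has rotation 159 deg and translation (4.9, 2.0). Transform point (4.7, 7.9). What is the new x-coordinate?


x' = cos(theta)*px - sin(theta)*py + tx
= -0.9336*4.7 - 0.3584*7.9 + 4.9
= -2.3189


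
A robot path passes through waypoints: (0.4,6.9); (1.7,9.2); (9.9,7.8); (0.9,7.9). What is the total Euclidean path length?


Segment lengths:
  seg1 = sqrt((1.3)^2 + (2.3)^2) = 2.642
  seg2 = sqrt((8.2)^2 + (-1.4)^2) = 8.3187
  seg3 = sqrt((-9.0)^2 + (0.1)^2) = 9.0006
Total = 19.9612


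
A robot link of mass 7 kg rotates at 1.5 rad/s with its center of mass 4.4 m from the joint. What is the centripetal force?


F = m * omega^2 * r
= 7 * 1.5^2 * 4.4
= 7 * 2.25 * 4.4
= 69.3 N


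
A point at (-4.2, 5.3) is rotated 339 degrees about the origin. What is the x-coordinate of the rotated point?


x' = x*cos(theta) - y*sin(theta)
cos(339 deg) = 0.9336, sin(339 deg) = -0.3584
x' = -4.2 * 0.9336 - 5.3 * -0.3584
= -3.921 - -1.8994
= -2.0217


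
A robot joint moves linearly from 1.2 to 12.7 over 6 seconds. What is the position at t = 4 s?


s = t/T = 4/6 = 0.6667
p(t) = p0 + (pf-p0)*s
= 1.2 + (12.7 - 1.2) * 0.6667
= 8.8667


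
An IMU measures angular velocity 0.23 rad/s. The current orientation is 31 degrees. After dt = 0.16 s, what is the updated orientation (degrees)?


delta_theta = w * dt = 0.23 * 0.16 = 0.0368 rad
= 2.1085 deg
theta_new = 31 + 2.1085 = 33.1085 deg


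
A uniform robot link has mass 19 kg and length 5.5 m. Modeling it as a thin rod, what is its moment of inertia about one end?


I = (1/3) * m * L^2
= (1/3) * 19 * 5.5^2
= 0.333333 * 19 * 30.25
= 191.5833 kg*m^2


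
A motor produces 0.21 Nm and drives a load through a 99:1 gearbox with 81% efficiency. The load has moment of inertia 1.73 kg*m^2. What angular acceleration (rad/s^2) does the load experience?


tau_out = tau_motor * N * eta
= 0.21 * 99 * 0.81 = 16.8399 Nm
alpha = tau_out / I = 16.8399 / 1.73
= 9.734 rad/s^2


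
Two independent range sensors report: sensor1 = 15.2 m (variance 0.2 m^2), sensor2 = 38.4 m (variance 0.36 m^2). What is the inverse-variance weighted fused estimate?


w1 = (1/var1) / (1/var1 + 1/var2)
   = 5.0 / (5.0 + 2.7778) = 0.6429
w2 = 1 - w1 = 0.3571
fused = w1*s1 + w2*s2 = 9.7714 + 13.7143
= 23.4857 m


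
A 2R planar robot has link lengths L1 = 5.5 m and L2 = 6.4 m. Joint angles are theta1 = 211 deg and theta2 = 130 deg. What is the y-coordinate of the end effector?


Convert angles to radians: theta1 = 3.6826, theta2 = 2.2689
y = L1*sin(theta1) + L2*sin(theta1+theta2)
y = -2.8327 + -2.0836
y = -4.9163


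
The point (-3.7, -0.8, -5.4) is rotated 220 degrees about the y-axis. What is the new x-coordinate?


Rotation about y-axis: x' = x*cos(theta) + z*sin(theta)
= -3.7 * -0.766 + -5.4 * -0.6428
= 6.3054


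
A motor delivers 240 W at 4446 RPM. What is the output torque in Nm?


omega = 4446 * 2*pi/60 = 465.584 rad/s
tau = P / omega = 240 / 465.584
= 0.5155 Nm


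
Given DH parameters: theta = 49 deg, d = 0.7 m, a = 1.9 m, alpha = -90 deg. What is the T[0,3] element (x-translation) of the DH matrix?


T[0,3] = a * cos(theta)
= 1.9 * cos(49 deg)
= 1.9 * 0.6561
= 1.2465


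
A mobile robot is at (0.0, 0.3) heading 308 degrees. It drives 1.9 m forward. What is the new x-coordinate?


x_new = x0 + d*cos(theta)
= 0.0 + 1.9*cos(308)
= 0.0 + 1.1698
= 1.1698


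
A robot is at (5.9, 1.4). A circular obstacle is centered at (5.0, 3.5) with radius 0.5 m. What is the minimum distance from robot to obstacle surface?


center_dist = sqrt((5.9-5.0)^2 + (1.4-3.5)^2)
= sqrt(0.81 + 4.41)
= 2.2847
min_dist = center_dist - radius = 2.2847 - 0.5 = 1.7847 m


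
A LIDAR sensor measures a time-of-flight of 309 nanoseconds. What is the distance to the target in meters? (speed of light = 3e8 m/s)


tof = 309 ns = 3.09e-07 s
dist = c * tof / 2
= 3e8 * 3.09e-07 / 2
= 46.35 m


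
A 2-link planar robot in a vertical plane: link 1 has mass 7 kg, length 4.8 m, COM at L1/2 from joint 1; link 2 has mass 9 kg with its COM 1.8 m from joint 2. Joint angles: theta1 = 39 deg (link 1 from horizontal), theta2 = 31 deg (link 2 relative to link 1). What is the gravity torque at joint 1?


Horizontal distance from joint 1 to link-1 COM:
  x_c1 = (L1/2)*cos(t1) = 2.4 * 0.7771 = 1.8652 m
Horizontal distance from joint 1 to link-2 COM:
  x_c2 = L1*cos(t1) + Lc2*cos(t1+t2)
       = 4.8*0.7771 + 1.8*0.342 = 4.3459 m
tau1 = m1*g*x_c1 + m2*g*x_c2
     = 7*9.81*1.8652 + 9*9.81*4.3459
     = 128.0799 + 383.7028
     = 511.7826 Nm


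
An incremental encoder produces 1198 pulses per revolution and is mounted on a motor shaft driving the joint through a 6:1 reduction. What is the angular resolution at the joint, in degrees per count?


counts per rev = 1198
effective counts at joint = 1198 * 6 = 7188
resolution = 360 / 7188
= 0.0501 deg/count


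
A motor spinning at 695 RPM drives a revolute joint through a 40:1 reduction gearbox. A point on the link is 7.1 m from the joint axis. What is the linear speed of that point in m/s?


omega_motor = 695 * 2*pi/60 = 72.7802 rad/s
omega_joint = omega_motor / 40 = 1.8195 rad/s
v = omega_joint * r = 1.8195 * 7.1
= 12.9185 m/s


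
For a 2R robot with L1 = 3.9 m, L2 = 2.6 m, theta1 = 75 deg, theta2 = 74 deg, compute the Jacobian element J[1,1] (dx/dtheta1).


J[1,1] = -L1*sin(t1) - L2*sin(t1+t2)
= -3.9*sin(75) - 2.6*sin(149)
= -5.1062


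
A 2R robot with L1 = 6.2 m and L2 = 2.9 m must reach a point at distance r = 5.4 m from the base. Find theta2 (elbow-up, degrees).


cos(theta2) = (r^2 - L1^2 - L2^2) / (2*L1*L2)
cos(theta2) = (29.16 - 38.44 - 8.41) / 35.96
cos(theta2) = -0.491935
theta2 = 119.4679 degrees


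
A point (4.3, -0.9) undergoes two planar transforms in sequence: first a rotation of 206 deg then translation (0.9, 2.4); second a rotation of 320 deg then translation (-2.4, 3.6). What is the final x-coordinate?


After transform 1:
x1 = cos(206)*4.3 - sin(206)*-0.9 + 0.9 = -3.3593
y1 = sin(206)*4.3 + cos(206)*-0.9 + 2.4 = 1.3239
After transform 2:
x2 = cos(320)*-3.3593 - sin(320)*1.3239 + -2.4
= -4.1224


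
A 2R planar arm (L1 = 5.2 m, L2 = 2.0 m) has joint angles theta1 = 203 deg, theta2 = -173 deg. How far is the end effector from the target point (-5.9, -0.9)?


End effector via forward kinematics:
x = L1*cos(t1) + L2*cos(t1+t2) = -3.0546
y = L1*sin(t1) + L2*sin(t1+t2) = -1.0318
Distance to target:
d = sqrt((-5.9 - -3.0546)^2 + (-0.9 - -1.0318)^2)
= sqrt(8.0964 + 0.0174)
= 2.8485 m


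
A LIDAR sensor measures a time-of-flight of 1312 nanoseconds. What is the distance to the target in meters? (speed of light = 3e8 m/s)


tof = 1312 ns = 1.312e-06 s
dist = c * tof / 2
= 3e8 * 1.312e-06 / 2
= 196.8 m


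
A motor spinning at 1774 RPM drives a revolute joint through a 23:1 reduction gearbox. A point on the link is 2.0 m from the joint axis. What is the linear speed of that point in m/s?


omega_motor = 1774 * 2*pi/60 = 185.7728 rad/s
omega_joint = omega_motor / 23 = 8.0771 rad/s
v = omega_joint * r = 8.0771 * 2.0
= 16.1542 m/s


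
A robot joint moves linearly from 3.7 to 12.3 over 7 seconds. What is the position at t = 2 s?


s = t/T = 2/7 = 0.2857
p(t) = p0 + (pf-p0)*s
= 3.7 + (12.3 - 3.7) * 0.2857
= 6.1571


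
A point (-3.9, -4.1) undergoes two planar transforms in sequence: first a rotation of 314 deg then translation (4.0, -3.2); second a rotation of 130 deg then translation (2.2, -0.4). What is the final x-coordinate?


After transform 1:
x1 = cos(314)*-3.9 - sin(314)*-4.1 + 4.0 = -1.6585
y1 = sin(314)*-3.9 + cos(314)*-4.1 + -3.2 = -3.2427
After transform 2:
x2 = cos(130)*-1.6585 - sin(130)*-3.2427 + 2.2
= 5.7501


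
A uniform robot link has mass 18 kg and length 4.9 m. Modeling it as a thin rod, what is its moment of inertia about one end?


I = (1/3) * m * L^2
= (1/3) * 18 * 4.9^2
= 0.333333 * 18 * 24.01
= 144.06 kg*m^2


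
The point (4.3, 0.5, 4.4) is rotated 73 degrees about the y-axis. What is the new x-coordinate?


Rotation about y-axis: x' = x*cos(theta) + z*sin(theta)
= 4.3 * 0.2924 + 4.4 * 0.9563
= 5.4649


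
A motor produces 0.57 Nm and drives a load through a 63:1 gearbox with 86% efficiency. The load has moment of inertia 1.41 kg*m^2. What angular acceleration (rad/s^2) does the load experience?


tau_out = tau_motor * N * eta
= 0.57 * 63 * 0.86 = 30.8826 Nm
alpha = tau_out / I = 30.8826 / 1.41
= 21.9026 rad/s^2


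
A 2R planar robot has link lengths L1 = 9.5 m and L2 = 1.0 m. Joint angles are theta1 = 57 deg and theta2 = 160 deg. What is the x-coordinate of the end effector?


Convert angles to radians: theta1 = 0.9948, theta2 = 2.7925
x = L1*cos(theta1) + L2*cos(theta1+theta2)
x = 5.1741 + -0.7986
x = 4.3754


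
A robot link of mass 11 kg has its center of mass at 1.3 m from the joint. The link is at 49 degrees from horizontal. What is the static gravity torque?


tau = m*g*L*cos(angle)
= 11 * 9.81 * 1.3 * cos(49 deg)
= 11 * 9.81 * 1.3 * 0.6561
= 92.0339 Nm


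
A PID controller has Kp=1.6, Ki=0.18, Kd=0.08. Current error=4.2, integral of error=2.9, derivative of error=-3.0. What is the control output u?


u = Kp*e + Ki*int(e) + Kd*de/dt
= 1.6*4.2 + 0.18*2.9 + 0.08*(-3.0)
= 6.72 + 0.522 + -0.24
= 7.002


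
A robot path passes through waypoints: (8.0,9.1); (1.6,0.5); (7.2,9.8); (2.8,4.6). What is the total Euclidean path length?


Segment lengths:
  seg1 = sqrt((-6.4)^2 + (-8.6)^2) = 10.7201
  seg2 = sqrt((5.6)^2 + (9.3)^2) = 10.8559
  seg3 = sqrt((-4.4)^2 + (-5.2)^2) = 6.8118
Total = 28.3877


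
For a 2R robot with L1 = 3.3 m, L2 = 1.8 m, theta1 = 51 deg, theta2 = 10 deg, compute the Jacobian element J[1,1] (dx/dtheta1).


J[1,1] = -L1*sin(t1) - L2*sin(t1+t2)
= -3.3*sin(51) - 1.8*sin(61)
= -4.1389


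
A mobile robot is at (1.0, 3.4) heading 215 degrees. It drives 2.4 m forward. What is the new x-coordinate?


x_new = x0 + d*cos(theta)
= 1.0 + 2.4*cos(215)
= 1.0 + -1.966
= -0.966


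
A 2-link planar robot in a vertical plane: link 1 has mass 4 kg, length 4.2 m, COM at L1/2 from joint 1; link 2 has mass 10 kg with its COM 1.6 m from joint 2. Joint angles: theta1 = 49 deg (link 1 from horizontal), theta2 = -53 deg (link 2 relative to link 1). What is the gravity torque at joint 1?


Horizontal distance from joint 1 to link-1 COM:
  x_c1 = (L1/2)*cos(t1) = 2.1 * 0.6561 = 1.3777 m
Horizontal distance from joint 1 to link-2 COM:
  x_c2 = L1*cos(t1) + Lc2*cos(t1+t2)
       = 4.2*0.6561 + 1.6*0.9976 = 4.3516 m
tau1 = m1*g*x_c1 + m2*g*x_c2
     = 4*9.81*1.3777 + 10*9.81*4.3516
     = 54.0619 + 426.8871
     = 480.949 Nm


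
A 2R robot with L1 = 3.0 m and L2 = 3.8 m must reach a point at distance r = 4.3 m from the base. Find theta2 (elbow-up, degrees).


cos(theta2) = (r^2 - L1^2 - L2^2) / (2*L1*L2)
cos(theta2) = (18.49 - 9.0 - 14.44) / 22.8
cos(theta2) = -0.217105
theta2 = 102.5391 degrees


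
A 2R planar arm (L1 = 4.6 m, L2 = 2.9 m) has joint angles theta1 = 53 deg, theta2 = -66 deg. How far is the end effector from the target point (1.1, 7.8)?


End effector via forward kinematics:
x = L1*cos(t1) + L2*cos(t1+t2) = 5.594
y = L1*sin(t1) + L2*sin(t1+t2) = 3.0214
Distance to target:
d = sqrt((1.1 - 5.594)^2 + (7.8 - 3.0214)^2)
= sqrt(20.1962 + 22.8353)
= 6.5598 m


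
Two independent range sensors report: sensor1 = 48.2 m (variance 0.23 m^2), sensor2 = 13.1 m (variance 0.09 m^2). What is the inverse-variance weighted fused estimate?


w1 = (1/var1) / (1/var1 + 1/var2)
   = 4.3478 / (4.3478 + 11.1111) = 0.2812
w2 = 1 - w1 = 0.7188
fused = w1*s1 + w2*s2 = 13.5563 + 9.4156
= 22.9719 m


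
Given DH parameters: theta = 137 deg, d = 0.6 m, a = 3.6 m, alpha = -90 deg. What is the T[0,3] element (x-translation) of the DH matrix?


T[0,3] = a * cos(theta)
= 3.6 * cos(137 deg)
= 3.6 * -0.7314
= -2.6329


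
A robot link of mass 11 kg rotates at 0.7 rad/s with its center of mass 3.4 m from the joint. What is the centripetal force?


F = m * omega^2 * r
= 11 * 0.7^2 * 3.4
= 11 * 0.49 * 3.4
= 18.326 N


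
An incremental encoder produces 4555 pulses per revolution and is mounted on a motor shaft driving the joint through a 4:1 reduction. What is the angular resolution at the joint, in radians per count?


counts per rev = 4555
effective counts at joint = 4555 * 4 = 18220
resolution = 2*pi / 18220
= 3.4485e-04 rad/count


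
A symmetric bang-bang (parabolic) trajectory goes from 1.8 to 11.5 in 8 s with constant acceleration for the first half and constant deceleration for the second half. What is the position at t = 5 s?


Symmetric rest-to-rest: each phase covers (pf-p0)/2 in time T/2. 0.5*a*(T/2)^2 = (pf-p0)/2 => a = 4*(pf-p0)/T^2
a = 4*(11.5-1.8)/8^2 = 0.6062
t = 5 is in the deceleration phase (t > T/2).
p = pf - 0.5*a*(T-t)^2 = 11.5 - 0.5*0.6062*3^2
= 8.7719


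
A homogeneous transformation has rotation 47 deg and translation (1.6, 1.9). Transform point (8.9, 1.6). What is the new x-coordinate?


x' = cos(theta)*px - sin(theta)*py + tx
= 0.682*8.9 - 0.7314*1.6 + 1.6
= 6.4996


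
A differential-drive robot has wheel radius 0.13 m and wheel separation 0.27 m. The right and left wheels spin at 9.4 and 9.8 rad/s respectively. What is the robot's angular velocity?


vR = r*wR = 0.13*9.4 = 1.222 m/s
vL = r*wL = 0.13*9.8 = 1.274 m/s
v = (vR+vL)/2 = 1.248 m/s
omega = (vR-vL)/L = -0.1926 rad/s
angular velocity = -0.1926 rad/s


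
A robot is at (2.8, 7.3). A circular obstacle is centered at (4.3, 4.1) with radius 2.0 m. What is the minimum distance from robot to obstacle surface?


center_dist = sqrt((2.8-4.3)^2 + (7.3-4.1)^2)
= sqrt(2.25 + 10.24)
= 3.5341
min_dist = center_dist - radius = 3.5341 - 2.0 = 1.5341 m


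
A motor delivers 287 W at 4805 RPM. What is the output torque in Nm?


omega = 4805 * 2*pi/60 = 503.1784 rad/s
tau = P / omega = 287 / 503.1784
= 0.5704 Nm


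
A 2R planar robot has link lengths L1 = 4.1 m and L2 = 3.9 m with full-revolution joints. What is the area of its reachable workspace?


r_max = L1 + L2 = 8.0 m
r_min = |L1 - L2| = 0.2 m
Area = pi*(r_max^2 - r_min^2)
= pi*(64.0 - 0.04)
= pi * 63.96
= 200.9363 m^2


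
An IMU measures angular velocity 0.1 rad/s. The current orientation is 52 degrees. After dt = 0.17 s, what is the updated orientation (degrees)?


delta_theta = w * dt = 0.1 * 0.17 = 0.017 rad
= 0.974 deg
theta_new = 52 + 0.974 = 52.974 deg


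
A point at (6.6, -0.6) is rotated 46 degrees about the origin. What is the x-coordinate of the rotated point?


x' = x*cos(theta) - y*sin(theta)
cos(46 deg) = 0.6947, sin(46 deg) = 0.7193
x' = 6.6 * 0.6947 - -0.6 * 0.7193
= 4.5847 - -0.4316
= 5.0163


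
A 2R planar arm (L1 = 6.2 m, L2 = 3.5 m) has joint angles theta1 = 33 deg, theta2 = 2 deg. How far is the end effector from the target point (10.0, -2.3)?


End effector via forward kinematics:
x = L1*cos(t1) + L2*cos(t1+t2) = 8.0668
y = L1*sin(t1) + L2*sin(t1+t2) = 5.3843
Distance to target:
d = sqrt((10.0 - 8.0668)^2 + (-2.3 - 5.3843)^2)
= sqrt(3.7373 + 59.0482)
= 7.9237 m


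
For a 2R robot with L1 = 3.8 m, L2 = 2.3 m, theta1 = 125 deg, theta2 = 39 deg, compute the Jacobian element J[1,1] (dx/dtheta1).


J[1,1] = -L1*sin(t1) - L2*sin(t1+t2)
= -3.8*sin(125) - 2.3*sin(164)
= -3.7467


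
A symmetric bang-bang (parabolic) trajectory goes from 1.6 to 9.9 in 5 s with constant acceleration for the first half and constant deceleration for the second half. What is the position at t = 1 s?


Symmetric rest-to-rest: each phase covers (pf-p0)/2 in time T/2. 0.5*a*(T/2)^2 = (pf-p0)/2 => a = 4*(pf-p0)/T^2
a = 4*(9.9-1.6)/5^2 = 1.328
t = 1 is in the acceleration phase (t <= T/2).
p = p0 + 0.5*a*t^2 = 1.6 + 0.5*1.328*1^2
= 2.264


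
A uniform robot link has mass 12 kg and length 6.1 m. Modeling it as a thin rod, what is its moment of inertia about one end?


I = (1/3) * m * L^2
= (1/3) * 12 * 6.1^2
= 0.333333 * 12 * 37.21
= 148.84 kg*m^2


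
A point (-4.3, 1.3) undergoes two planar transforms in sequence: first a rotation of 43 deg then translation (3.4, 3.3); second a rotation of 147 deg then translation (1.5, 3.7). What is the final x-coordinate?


After transform 1:
x1 = cos(43)*-4.3 - sin(43)*1.3 + 3.4 = -0.6314
y1 = sin(43)*-4.3 + cos(43)*1.3 + 3.3 = 1.3182
After transform 2:
x2 = cos(147)*-0.6314 - sin(147)*1.3182 + 1.5
= 1.3116


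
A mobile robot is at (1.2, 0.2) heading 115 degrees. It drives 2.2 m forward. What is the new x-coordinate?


x_new = x0 + d*cos(theta)
= 1.2 + 2.2*cos(115)
= 1.2 + -0.9298
= 0.2702


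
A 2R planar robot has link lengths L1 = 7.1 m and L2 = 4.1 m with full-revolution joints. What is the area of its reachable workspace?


r_max = L1 + L2 = 11.2 m
r_min = |L1 - L2| = 3.0 m
Area = pi*(r_max^2 - r_min^2)
= pi*(125.44 - 9.0)
= pi * 116.44
= 365.807 m^2


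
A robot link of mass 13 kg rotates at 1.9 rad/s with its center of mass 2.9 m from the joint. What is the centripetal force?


F = m * omega^2 * r
= 13 * 1.9^2 * 2.9
= 13 * 3.61 * 2.9
= 136.097 N


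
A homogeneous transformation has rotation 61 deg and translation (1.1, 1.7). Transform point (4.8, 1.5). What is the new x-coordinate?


x' = cos(theta)*px - sin(theta)*py + tx
= 0.4848*4.8 - 0.8746*1.5 + 1.1
= 2.1152


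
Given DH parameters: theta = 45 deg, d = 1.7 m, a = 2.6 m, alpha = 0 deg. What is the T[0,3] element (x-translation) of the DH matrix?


T[0,3] = a * cos(theta)
= 2.6 * cos(45 deg)
= 2.6 * 0.7071
= 1.8385


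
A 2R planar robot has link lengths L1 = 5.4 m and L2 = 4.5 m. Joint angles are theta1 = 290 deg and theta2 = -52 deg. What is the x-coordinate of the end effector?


Convert angles to radians: theta1 = 5.0615, theta2 = -0.9076
x = L1*cos(theta1) + L2*cos(theta1+theta2)
x = 1.8469 + -2.3846
x = -0.5377


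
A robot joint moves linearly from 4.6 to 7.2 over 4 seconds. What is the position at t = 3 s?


s = t/T = 3/4 = 0.75
p(t) = p0 + (pf-p0)*s
= 4.6 + (7.2 - 4.6) * 0.75
= 6.55


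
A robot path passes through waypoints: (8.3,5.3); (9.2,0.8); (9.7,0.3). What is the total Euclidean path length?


Segment lengths:
  seg1 = sqrt((0.9)^2 + (-4.5)^2) = 4.5891
  seg2 = sqrt((0.5)^2 + (-0.5)^2) = 0.7071
Total = 5.2962


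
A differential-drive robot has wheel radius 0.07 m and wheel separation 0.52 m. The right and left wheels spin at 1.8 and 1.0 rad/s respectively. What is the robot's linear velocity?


vR = r*wR = 0.07*1.8 = 0.126 m/s
vL = r*wL = 0.07*1.0 = 0.07 m/s
v = (vR+vL)/2 = 0.098 m/s
omega = (vR-vL)/L = 0.1077 rad/s
linear velocity = 0.098 m/s


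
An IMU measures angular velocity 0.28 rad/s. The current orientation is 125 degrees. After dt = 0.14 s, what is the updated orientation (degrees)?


delta_theta = w * dt = 0.28 * 0.14 = 0.0392 rad
= 2.246 deg
theta_new = 125 + 2.246 = 127.246 deg


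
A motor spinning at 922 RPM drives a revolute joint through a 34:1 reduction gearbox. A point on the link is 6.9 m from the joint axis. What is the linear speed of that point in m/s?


omega_motor = 922 * 2*pi/60 = 96.5516 rad/s
omega_joint = omega_motor / 34 = 2.8398 rad/s
v = omega_joint * r = 2.8398 * 6.9
= 19.5943 m/s


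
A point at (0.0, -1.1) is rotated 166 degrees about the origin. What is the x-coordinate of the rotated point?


x' = x*cos(theta) - y*sin(theta)
cos(166 deg) = -0.9703, sin(166 deg) = 0.2419
x' = 0.0 * -0.9703 - -1.1 * 0.2419
= -0.0 - -0.2661
= 0.2661


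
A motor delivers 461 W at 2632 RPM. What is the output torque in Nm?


omega = 2632 * 2*pi/60 = 275.6224 rad/s
tau = P / omega = 461 / 275.6224
= 1.6726 Nm


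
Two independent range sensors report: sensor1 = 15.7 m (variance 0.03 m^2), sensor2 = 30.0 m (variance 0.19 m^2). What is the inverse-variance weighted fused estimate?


w1 = (1/var1) / (1/var1 + 1/var2)
   = 33.3333 / (33.3333 + 5.2632) = 0.8636
w2 = 1 - w1 = 0.1364
fused = w1*s1 + w2*s2 = 13.5591 + 4.0909
= 17.65 m


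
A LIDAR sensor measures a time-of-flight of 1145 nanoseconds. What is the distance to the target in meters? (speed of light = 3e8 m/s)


tof = 1145 ns = 1.145e-06 s
dist = c * tof / 2
= 3e8 * 1.145e-06 / 2
= 171.75 m


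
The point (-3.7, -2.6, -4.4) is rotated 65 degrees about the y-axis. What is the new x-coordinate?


Rotation about y-axis: x' = x*cos(theta) + z*sin(theta)
= -3.7 * 0.4226 + -4.4 * 0.9063
= -5.5514


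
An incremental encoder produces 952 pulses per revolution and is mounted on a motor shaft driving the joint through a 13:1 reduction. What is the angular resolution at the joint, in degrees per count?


counts per rev = 952
effective counts at joint = 952 * 13 = 12376
resolution = 360 / 12376
= 0.0291 deg/count


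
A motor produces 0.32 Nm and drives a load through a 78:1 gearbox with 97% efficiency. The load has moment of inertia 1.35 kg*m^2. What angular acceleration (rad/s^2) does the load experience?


tau_out = tau_motor * N * eta
= 0.32 * 78 * 0.97 = 24.2112 Nm
alpha = tau_out / I = 24.2112 / 1.35
= 17.9342 rad/s^2


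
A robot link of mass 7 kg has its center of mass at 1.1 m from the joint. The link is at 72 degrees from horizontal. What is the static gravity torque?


tau = m*g*L*cos(angle)
= 7 * 9.81 * 1.1 * cos(72 deg)
= 7 * 9.81 * 1.1 * 0.309
= 23.3422 Nm


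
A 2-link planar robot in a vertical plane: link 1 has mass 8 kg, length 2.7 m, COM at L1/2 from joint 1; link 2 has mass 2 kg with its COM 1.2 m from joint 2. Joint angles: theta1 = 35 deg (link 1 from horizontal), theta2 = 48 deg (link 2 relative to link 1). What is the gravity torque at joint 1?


Horizontal distance from joint 1 to link-1 COM:
  x_c1 = (L1/2)*cos(t1) = 1.35 * 0.8192 = 1.1059 m
Horizontal distance from joint 1 to link-2 COM:
  x_c2 = L1*cos(t1) + Lc2*cos(t1+t2)
       = 2.7*0.8192 + 1.2*0.1219 = 2.358 m
tau1 = m1*g*x_c1 + m2*g*x_c2
     = 8*9.81*1.1059 + 2*9.81*2.358
     = 86.7875 + 46.2631
     = 133.0506 Nm


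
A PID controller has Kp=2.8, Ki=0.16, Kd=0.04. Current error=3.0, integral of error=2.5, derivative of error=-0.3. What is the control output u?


u = Kp*e + Ki*int(e) + Kd*de/dt
= 2.8*3.0 + 0.16*2.5 + 0.04*(-0.3)
= 8.4 + 0.4 + -0.012
= 8.788


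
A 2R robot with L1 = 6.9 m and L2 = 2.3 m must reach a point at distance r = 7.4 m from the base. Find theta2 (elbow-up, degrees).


cos(theta2) = (r^2 - L1^2 - L2^2) / (2*L1*L2)
cos(theta2) = (54.76 - 47.61 - 5.29) / 31.74
cos(theta2) = 0.058601
theta2 = 86.6405 degrees


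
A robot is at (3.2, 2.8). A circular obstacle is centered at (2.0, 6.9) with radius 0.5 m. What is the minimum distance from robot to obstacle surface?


center_dist = sqrt((3.2-2.0)^2 + (2.8-6.9)^2)
= sqrt(1.44 + 16.81)
= 4.272
min_dist = center_dist - radius = 4.272 - 0.5 = 3.772 m


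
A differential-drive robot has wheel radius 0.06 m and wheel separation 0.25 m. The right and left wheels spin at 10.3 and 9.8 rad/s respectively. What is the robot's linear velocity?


vR = r*wR = 0.06*10.3 = 0.618 m/s
vL = r*wL = 0.06*9.8 = 0.588 m/s
v = (vR+vL)/2 = 0.603 m/s
omega = (vR-vL)/L = 0.12 rad/s
linear velocity = 0.603 m/s


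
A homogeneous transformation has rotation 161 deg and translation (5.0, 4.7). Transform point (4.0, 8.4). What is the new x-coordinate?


x' = cos(theta)*px - sin(theta)*py + tx
= -0.9455*4.0 - 0.3256*8.4 + 5.0
= -1.5168


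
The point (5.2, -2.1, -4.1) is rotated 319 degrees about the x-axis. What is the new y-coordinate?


Rotation about x-axis: y' = y*cos(theta) - z*sin(theta)
= -2.1 * 0.7547 - -4.1 * -0.6561
= -4.2747


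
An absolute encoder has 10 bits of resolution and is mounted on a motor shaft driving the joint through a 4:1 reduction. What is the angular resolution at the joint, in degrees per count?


counts = 2^10 = 1024
effective counts at joint = 1024 * 4 = 4096
resolution = 360 / 4096
= 0.0879 deg/count


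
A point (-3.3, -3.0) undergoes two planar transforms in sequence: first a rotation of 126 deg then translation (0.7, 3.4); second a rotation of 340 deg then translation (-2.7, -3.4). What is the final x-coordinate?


After transform 1:
x1 = cos(126)*-3.3 - sin(126)*-3.0 + 0.7 = 5.0667
y1 = sin(126)*-3.3 + cos(126)*-3.0 + 3.4 = 2.4936
After transform 2:
x2 = cos(340)*5.0667 - sin(340)*2.4936 + -2.7
= 2.914


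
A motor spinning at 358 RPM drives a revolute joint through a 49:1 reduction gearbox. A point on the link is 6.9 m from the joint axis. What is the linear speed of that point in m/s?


omega_motor = 358 * 2*pi/60 = 37.4897 rad/s
omega_joint = omega_motor / 49 = 0.7651 rad/s
v = omega_joint * r = 0.7651 * 6.9
= 5.2792 m/s


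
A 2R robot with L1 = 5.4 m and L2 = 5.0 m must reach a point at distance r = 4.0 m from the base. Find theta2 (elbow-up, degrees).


cos(theta2) = (r^2 - L1^2 - L2^2) / (2*L1*L2)
cos(theta2) = (16.0 - 29.16 - 25.0) / 54.0
cos(theta2) = -0.706667
theta2 = 134.9643 degrees


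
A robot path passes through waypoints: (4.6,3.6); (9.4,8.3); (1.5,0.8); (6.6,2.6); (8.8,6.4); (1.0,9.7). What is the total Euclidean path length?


Segment lengths:
  seg1 = sqrt((4.8)^2 + (4.7)^2) = 6.7179
  seg2 = sqrt((-7.9)^2 + (-7.5)^2) = 10.8931
  seg3 = sqrt((5.1)^2 + (1.8)^2) = 5.4083
  seg4 = sqrt((2.2)^2 + (3.8)^2) = 4.3909
  seg5 = sqrt((-7.8)^2 + (3.3)^2) = 8.4694
Total = 35.8796


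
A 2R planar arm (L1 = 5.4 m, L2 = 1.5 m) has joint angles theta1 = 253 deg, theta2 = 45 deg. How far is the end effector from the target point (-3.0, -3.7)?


End effector via forward kinematics:
x = L1*cos(t1) + L2*cos(t1+t2) = -0.8746
y = L1*sin(t1) + L2*sin(t1+t2) = -6.4885
Distance to target:
d = sqrt((-3.0 - -0.8746)^2 + (-3.7 - -6.4885)^2)
= sqrt(4.5173 + 7.7755)
= 3.5061 m


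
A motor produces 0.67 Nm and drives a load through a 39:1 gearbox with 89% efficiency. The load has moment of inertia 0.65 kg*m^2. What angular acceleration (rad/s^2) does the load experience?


tau_out = tau_motor * N * eta
= 0.67 * 39 * 0.89 = 23.2557 Nm
alpha = tau_out / I = 23.2557 / 0.65
= 35.778 rad/s^2


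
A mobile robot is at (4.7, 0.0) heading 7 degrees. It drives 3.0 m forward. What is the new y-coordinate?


y_new = y0 + d*sin(theta)
= 0.0 + 3.0*sin(7)
= 0.0 + 0.3656
= 0.3656


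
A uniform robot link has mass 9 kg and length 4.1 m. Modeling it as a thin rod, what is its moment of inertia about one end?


I = (1/3) * m * L^2
= (1/3) * 9 * 4.1^2
= 0.333333 * 9 * 16.81
= 50.43 kg*m^2


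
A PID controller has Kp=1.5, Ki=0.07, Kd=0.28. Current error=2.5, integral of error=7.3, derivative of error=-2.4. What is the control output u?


u = Kp*e + Ki*int(e) + Kd*de/dt
= 1.5*2.5 + 0.07*7.3 + 0.28*(-2.4)
= 3.75 + 0.511 + -0.672
= 3.589


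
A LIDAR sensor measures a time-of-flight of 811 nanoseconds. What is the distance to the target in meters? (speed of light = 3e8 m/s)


tof = 811 ns = 8.11e-07 s
dist = c * tof / 2
= 3e8 * 8.11e-07 / 2
= 121.65 m


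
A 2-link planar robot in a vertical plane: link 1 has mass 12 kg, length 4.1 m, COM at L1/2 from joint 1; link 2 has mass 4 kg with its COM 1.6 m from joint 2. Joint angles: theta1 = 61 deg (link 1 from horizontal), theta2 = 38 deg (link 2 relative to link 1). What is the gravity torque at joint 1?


Horizontal distance from joint 1 to link-1 COM:
  x_c1 = (L1/2)*cos(t1) = 2.05 * 0.4848 = 0.9939 m
Horizontal distance from joint 1 to link-2 COM:
  x_c2 = L1*cos(t1) + Lc2*cos(t1+t2)
       = 4.1*0.4848 + 1.6*-0.1564 = 1.7374 m
tau1 = m1*g*x_c1 + m2*g*x_c2
     = 12*9.81*0.9939 + 4*9.81*1.7374
     = 116.9972 + 68.1765
     = 185.1737 Nm


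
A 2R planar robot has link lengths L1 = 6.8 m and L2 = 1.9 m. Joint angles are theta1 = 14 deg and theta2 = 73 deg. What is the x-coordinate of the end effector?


Convert angles to radians: theta1 = 0.2443, theta2 = 1.2741
x = L1*cos(theta1) + L2*cos(theta1+theta2)
x = 6.598 + 0.0994
x = 6.6974


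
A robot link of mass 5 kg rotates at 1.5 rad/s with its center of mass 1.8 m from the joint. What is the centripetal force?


F = m * omega^2 * r
= 5 * 1.5^2 * 1.8
= 5 * 2.25 * 1.8
= 20.25 N


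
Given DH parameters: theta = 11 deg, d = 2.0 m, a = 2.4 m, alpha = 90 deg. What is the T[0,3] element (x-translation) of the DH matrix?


T[0,3] = a * cos(theta)
= 2.4 * cos(11 deg)
= 2.4 * 0.9816
= 2.3559


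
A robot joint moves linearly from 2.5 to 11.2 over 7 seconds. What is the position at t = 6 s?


s = t/T = 6/7 = 0.8571
p(t) = p0 + (pf-p0)*s
= 2.5 + (11.2 - 2.5) * 0.8571
= 9.9571


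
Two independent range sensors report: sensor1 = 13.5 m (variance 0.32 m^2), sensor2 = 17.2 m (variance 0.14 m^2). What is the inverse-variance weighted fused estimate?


w1 = (1/var1) / (1/var1 + 1/var2)
   = 3.125 / (3.125 + 7.1429) = 0.3043
w2 = 1 - w1 = 0.6957
fused = w1*s1 + w2*s2 = 4.1087 + 11.9652
= 16.0739 m


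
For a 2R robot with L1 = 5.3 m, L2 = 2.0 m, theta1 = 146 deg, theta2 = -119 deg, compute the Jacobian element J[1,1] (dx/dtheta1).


J[1,1] = -L1*sin(t1) - L2*sin(t1+t2)
= -5.3*sin(146) - 2.0*sin(27)
= -3.8717


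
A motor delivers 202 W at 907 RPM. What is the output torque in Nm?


omega = 907 * 2*pi/60 = 94.9808 rad/s
tau = P / omega = 202 / 94.9808
= 2.1267 Nm


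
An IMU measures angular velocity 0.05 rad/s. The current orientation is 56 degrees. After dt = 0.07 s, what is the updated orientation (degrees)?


delta_theta = w * dt = 0.05 * 0.07 = 0.0035 rad
= 0.2005 deg
theta_new = 56 + 0.2005 = 56.2005 deg


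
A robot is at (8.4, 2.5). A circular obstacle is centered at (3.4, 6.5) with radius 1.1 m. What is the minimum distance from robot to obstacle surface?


center_dist = sqrt((8.4-3.4)^2 + (2.5-6.5)^2)
= sqrt(25.0 + 16.0)
= 6.4031
min_dist = center_dist - radius = 6.4031 - 1.1 = 5.3031 m


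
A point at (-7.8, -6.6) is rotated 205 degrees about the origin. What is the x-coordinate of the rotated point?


x' = x*cos(theta) - y*sin(theta)
cos(205 deg) = -0.9063, sin(205 deg) = -0.4226
x' = -7.8 * -0.9063 - -6.6 * -0.4226
= 7.0692 - 2.7893
= 4.2799


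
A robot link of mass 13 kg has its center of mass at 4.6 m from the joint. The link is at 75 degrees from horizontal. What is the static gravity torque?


tau = m*g*L*cos(angle)
= 13 * 9.81 * 4.6 * cos(75 deg)
= 13 * 9.81 * 4.6 * 0.2588
= 151.8331 Nm


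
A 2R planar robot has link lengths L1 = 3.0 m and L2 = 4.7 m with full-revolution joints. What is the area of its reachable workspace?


r_max = L1 + L2 = 7.7 m
r_min = |L1 - L2| = 1.7 m
Area = pi*(r_max^2 - r_min^2)
= pi*(59.29 - 2.89)
= pi * 56.4
= 177.1858 m^2


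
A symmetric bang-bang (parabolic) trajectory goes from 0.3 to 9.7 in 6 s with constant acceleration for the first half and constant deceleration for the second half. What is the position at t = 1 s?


Symmetric rest-to-rest: each phase covers (pf-p0)/2 in time T/2. 0.5*a*(T/2)^2 = (pf-p0)/2 => a = 4*(pf-p0)/T^2
a = 4*(9.7-0.3)/6^2 = 1.0444
t = 1 is in the acceleration phase (t <= T/2).
p = p0 + 0.5*a*t^2 = 0.3 + 0.5*1.0444*1^2
= 0.8222


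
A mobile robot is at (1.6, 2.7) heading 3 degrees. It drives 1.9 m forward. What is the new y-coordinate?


y_new = y0 + d*sin(theta)
= 2.7 + 1.9*sin(3)
= 2.7 + 0.0994
= 2.7994


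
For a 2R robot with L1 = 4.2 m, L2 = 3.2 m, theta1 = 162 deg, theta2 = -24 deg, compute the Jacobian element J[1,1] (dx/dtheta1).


J[1,1] = -L1*sin(t1) - L2*sin(t1+t2)
= -4.2*sin(162) - 3.2*sin(138)
= -3.4391


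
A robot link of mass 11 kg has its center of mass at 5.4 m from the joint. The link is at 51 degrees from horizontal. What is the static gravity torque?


tau = m*g*L*cos(angle)
= 11 * 9.81 * 5.4 * cos(51 deg)
= 11 * 9.81 * 5.4 * 0.6293
= 366.7138 Nm


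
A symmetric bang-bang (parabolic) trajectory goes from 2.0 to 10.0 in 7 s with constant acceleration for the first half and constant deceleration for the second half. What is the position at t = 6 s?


Symmetric rest-to-rest: each phase covers (pf-p0)/2 in time T/2. 0.5*a*(T/2)^2 = (pf-p0)/2 => a = 4*(pf-p0)/T^2
a = 4*(10.0-2.0)/7^2 = 0.6531
t = 6 is in the deceleration phase (t > T/2).
p = pf - 0.5*a*(T-t)^2 = 10.0 - 0.5*0.6531*1^2
= 9.6735


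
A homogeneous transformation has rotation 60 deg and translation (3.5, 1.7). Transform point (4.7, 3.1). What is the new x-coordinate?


x' = cos(theta)*px - sin(theta)*py + tx
= 0.5*4.7 - 0.866*3.1 + 3.5
= 3.1653


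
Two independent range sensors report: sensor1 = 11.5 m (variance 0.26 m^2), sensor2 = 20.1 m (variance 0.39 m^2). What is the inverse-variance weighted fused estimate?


w1 = (1/var1) / (1/var1 + 1/var2)
   = 3.8462 / (3.8462 + 2.5641) = 0.6
w2 = 1 - w1 = 0.4
fused = w1*s1 + w2*s2 = 6.9 + 8.04
= 14.94 m


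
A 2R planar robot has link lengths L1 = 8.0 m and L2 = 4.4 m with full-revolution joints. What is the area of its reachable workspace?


r_max = L1 + L2 = 12.4 m
r_min = |L1 - L2| = 3.6 m
Area = pi*(r_max^2 - r_min^2)
= pi*(153.76 - 12.96)
= pi * 140.8
= 442.3362 m^2


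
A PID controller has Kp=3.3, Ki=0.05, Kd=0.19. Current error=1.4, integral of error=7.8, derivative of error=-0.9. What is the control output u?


u = Kp*e + Ki*int(e) + Kd*de/dt
= 3.3*1.4 + 0.05*7.8 + 0.19*(-0.9)
= 4.62 + 0.39 + -0.171
= 4.839


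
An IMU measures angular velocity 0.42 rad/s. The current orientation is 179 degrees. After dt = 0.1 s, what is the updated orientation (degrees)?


delta_theta = w * dt = 0.42 * 0.1 = 0.042 rad
= 2.4064 deg
theta_new = 179 + 2.4064 = 181.4064 deg


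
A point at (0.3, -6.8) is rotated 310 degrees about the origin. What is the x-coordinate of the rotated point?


x' = x*cos(theta) - y*sin(theta)
cos(310 deg) = 0.6428, sin(310 deg) = -0.766
x' = 0.3 * 0.6428 - -6.8 * -0.766
= 0.1928 - 5.2091
= -5.0163


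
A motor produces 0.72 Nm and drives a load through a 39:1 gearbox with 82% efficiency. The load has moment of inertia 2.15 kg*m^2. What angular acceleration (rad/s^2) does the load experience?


tau_out = tau_motor * N * eta
= 0.72 * 39 * 0.82 = 23.0256 Nm
alpha = tau_out / I = 23.0256 / 2.15
= 10.7096 rad/s^2


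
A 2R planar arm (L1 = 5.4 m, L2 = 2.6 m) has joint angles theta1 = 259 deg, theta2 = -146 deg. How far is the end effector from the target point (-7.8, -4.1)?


End effector via forward kinematics:
x = L1*cos(t1) + L2*cos(t1+t2) = -2.0463
y = L1*sin(t1) + L2*sin(t1+t2) = -2.9075
Distance to target:
d = sqrt((-7.8 - -2.0463)^2 + (-4.1 - -2.9075)^2)
= sqrt(33.1054 + 1.4221)
= 5.876 m


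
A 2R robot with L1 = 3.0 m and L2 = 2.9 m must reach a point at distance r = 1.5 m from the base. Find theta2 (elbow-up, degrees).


cos(theta2) = (r^2 - L1^2 - L2^2) / (2*L1*L2)
cos(theta2) = (2.25 - 9.0 - 8.41) / 17.4
cos(theta2) = -0.871264
theta2 = 150.6059 degrees


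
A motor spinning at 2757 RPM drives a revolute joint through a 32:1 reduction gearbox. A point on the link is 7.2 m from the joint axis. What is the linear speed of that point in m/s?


omega_motor = 2757 * 2*pi/60 = 288.7124 rad/s
omega_joint = omega_motor / 32 = 9.0223 rad/s
v = omega_joint * r = 9.0223 * 7.2
= 64.9603 m/s


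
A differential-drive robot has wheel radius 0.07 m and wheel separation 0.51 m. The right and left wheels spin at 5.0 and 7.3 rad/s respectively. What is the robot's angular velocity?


vR = r*wR = 0.07*5.0 = 0.35 m/s
vL = r*wL = 0.07*7.3 = 0.511 m/s
v = (vR+vL)/2 = 0.4305 m/s
omega = (vR-vL)/L = -0.3157 rad/s
angular velocity = -0.3157 rad/s
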